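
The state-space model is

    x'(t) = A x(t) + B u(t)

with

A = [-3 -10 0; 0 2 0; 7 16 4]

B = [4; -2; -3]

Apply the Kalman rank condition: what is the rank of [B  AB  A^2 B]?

2

AB = [[8], [-4], [-16]]
A^2B = [[16], [-8], [-72]]
Controllability matrix C = [B  AB  A^2B] = [[4, 8, 16], [-2, -4, -8], [-3, -16, -72]]
The rows r1, r2, r3 of C are linearly dependent: r1 + 2·r2 = 0 (check each entry), so rank(C) ≤ 2.
The 2×2 minor from rows 1, 3, columns 1, 2 is 4·(-16) - 8·(-3) = -64 - (-24) = -40 ≠ 0, so rank(C) = 2.
rank(C) = 2 < n = 3, so the pair (A, B) is not completely controllable.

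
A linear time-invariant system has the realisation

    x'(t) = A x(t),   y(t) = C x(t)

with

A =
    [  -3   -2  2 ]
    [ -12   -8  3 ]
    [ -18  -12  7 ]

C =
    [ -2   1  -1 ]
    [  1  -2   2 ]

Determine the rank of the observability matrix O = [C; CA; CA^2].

CA = [[12, 8, -8], [-15, -10, 10]]
CA^2 = [[12, 8, -8], [-15, -10, 10]]
Observability matrix O = [C; CA; CA^2] = [[-2, 1, -1], [1, -2, 2], [12, 8, -8], [-15, -10, 10], [12, 8, -8], [-15, -10, 10]]
The columns c1, c2, c3 of O are linearly dependent: c2 + c3 = 0 (check each entry), so rank(O) ≤ 2.
The 2×2 minor from rows 1, 2, columns 1, 2 is (-2)·(-2) - 1·1 = 4 - 1 = 3 ≠ 0, so rank(O) = 2.
rank(O) = 2 < n = 3, so the pair (A, C) is not completely observable.

2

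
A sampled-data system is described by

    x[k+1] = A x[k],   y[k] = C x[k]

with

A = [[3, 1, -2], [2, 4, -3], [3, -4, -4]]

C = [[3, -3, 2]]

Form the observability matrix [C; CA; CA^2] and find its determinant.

-3637

CA = [[9, -17, -5]]
CA^2 = [[-22, -39, 53]]
Observability matrix O = [C; CA; CA^2] = [[3, -3, 2], [9, -17, -5], [-22, -39, 53]]
Expanding along the first row, det(O) = 3·((-17)·53 - (-5)·(-39)) - (-3)·(9·53 - (-5)·(-22)) + 2·(9·(-39) - (-17)·(-22)) = 3·(-1096) - (-3)·367 + 2·(-725) = -3637
Since det(O) ≠ 0, rank(O) = 3 and the system is completely observable.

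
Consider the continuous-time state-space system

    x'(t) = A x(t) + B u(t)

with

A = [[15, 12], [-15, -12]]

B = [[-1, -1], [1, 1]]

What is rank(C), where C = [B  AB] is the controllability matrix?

AB = [[-3, -3], [3, 3]]
Controllability matrix C = [B  AB] = [[-1, -1, -3, -3], [1, 1, 3, 3]]
Every column of C is a scalar multiple of column 1 = [-1, 1] (multipliers 1, 1, 3, 3), so the columns span a one-dimensional space.
C ≠ 0, hence rank(C) = 1.
rank(C) = 1 < n = 2, so the pair (A, B) is not completely controllable.

1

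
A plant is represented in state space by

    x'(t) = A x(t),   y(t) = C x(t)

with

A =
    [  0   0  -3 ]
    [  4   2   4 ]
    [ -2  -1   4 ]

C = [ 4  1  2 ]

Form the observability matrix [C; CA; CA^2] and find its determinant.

0

CA = [[0, 0, 0]]
CA^2 = [[0, 0, 0]]
Observability matrix O = [C; CA; CA^2] = [[4, 1, 2], [0, 0, 0], [0, 0, 0]]
Expanding along the first row, det(O) = 4·(0·0 - 0·0) - 1·(0·0 - 0·0) + 2·(0·0 - 0·0) = 4·0 - 1·0 + 2·0 = 0
Since det(O) = 0, rank(O) < 3 and the system is not completely observable.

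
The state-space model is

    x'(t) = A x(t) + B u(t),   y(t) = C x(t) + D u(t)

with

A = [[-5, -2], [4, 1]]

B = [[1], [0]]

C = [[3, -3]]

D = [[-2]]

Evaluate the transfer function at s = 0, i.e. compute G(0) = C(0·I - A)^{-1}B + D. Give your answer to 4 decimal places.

-7.0000

G(0) = C(-A)^{-1}B + D = -C A^{-1} B + D.
det A = 3, so A^{-1} = (1/3)·adj(A) = [[1/3, 2/3], [-4/3, -5/3]]
A^{-1} B = [1/3, -4/3]^T
C A^{-1} B = 5
G(0) = D - C A^{-1} B = -2 - (5) = -7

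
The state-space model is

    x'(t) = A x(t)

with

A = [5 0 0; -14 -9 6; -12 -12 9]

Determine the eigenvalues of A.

det(sI - A) = s^3 - (tr A)s^2 + (M11 + M22 + M33)s - det A, where Mii is the 2×2 principal minor of A obtained by deleting row i and column i.
tr A = 5 + (-9) + 9 = 5; M11 = (-9)·9 - 6·(-12) = -81 - (-72) = -9; M22 = 5·9 - 0·(-12) = 45 - 0 = 45; M33 = 5·(-9) - 0·(-14) = -45 - 0 = -45; sum of minors = -9.
det A = 5·((-9)·9 - 6·(-12)) - 0·((-14)·9 - 6·(-12)) + 0·((-14)·(-12) - (-9)·(-12)) = 5·(-9) - 0·(-54) + 0·60 = -45.
So p(s) = det(sI - A) = s^3 - 5s^2 - 9s + 45.
Rational-root test: any integer root divides 45. Testing small divisors, s = -3 works: p(-3) = -27 + (-45) + 27 + 45 = 0, so (s + 3) is a factor.
Dividing, p(s) = (s + 3)(s^2 - 8s + 15).
Factor s^2 - 8s + 15: two numbers with sum 8 and product 15 are 5 and 3, so s^2 - 8s + 15 = (s - 5)(s - 3).
Hence p(s) = (s - 5) (s - 3) (s + 3), with roots -3, 3, 5.
At least one eigenvalue has non-negative real part, so the system is not asymptotically stable.

-3, 3, 5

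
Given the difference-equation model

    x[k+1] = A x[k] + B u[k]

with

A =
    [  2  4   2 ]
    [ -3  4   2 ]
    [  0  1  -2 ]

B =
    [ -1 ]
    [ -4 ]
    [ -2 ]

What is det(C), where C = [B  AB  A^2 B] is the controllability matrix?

4927

AB = [[-22], [-17], [0]]
A^2B = [[-112], [-2], [-17]]
Controllability matrix C = [B  AB  A^2B] = [[-1, -22, -112], [-4, -17, -2], [-2, 0, -17]]
Expanding along the first row, det(C) = (-1)·((-17)·(-17) - (-2)·0) - (-22)·((-4)·(-17) - (-2)·(-2)) + (-112)·((-4)·0 - (-17)·(-2)) = (-1)·289 - (-22)·64 + (-112)·(-34) = 4927
Since det(C) ≠ 0, rank(C) = 3 and the system is completely controllable.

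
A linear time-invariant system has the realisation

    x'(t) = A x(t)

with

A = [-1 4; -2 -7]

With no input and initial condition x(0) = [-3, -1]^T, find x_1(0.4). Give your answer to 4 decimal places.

det(sI - A) = s^2 - (tr A)s + det A, with tr A = (-1) + (-7) = -8 and det A = (-1)·(-7) - 4·(-2) = 7 - (-8) = 15.
So p(s) = det(sI - A) = s^2 + 8s + 15.
Factor s^2 + 8s + 15: two numbers with sum -8 and product 15 are -3 and -5, so s^2 + 8s + 15 = (s + 3)(s + 5).
Hence p(s) = (s + 3) (s + 5), with roots -5, -3.
The eigenvalues -5, -3 are distinct and real, so A is diagonalisable and x(t) = e^{At} x(0) = V diag(e^{λ_i t}) V^{-1} x(0), where the columns of V are the eigenvectors.
λ = -5: A - (-5)I = [[4, 4], [-2, -2]]. Row 1 gives 4·v1 + 4·v2 = 0, so take v_1 = [-1, 1]^T.
λ = -3: A - (-3)I = [[2, 4], [-2, -4]]. Row 1 gives 2·v1 + 4·v2 = 0, so take v_2 = [2, -1]^T.
V = [v_1 v_2] = [[-1, 2], [1, -1]] has det V = -1, so V^{-1} = adj(V)/det V = [[1, 2], [1, 1]].
Modal coordinates z(0) = V^{-1} x(0): 1·(-3) + 2·(-1) = -5; 1·(-3) + 1·(-1) = -4; so z(0) = [-5, -4]^T.
x_1(t) = Σ_i (v_i)_1 · z_i(0) · e^{λ_i t} (row 1 of V times the modal terms).
x_1(0.4) = (-1)·(-5)·e^{-5·0.4} + 2·(-4)·e^{-3·0.4} = 5·0.135335 + (-8)·0.301194 = -1.7329.

-1.7329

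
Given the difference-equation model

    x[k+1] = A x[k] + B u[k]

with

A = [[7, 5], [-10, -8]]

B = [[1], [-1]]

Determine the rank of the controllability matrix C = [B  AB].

1

AB = [[2], [-2]]
Controllability matrix C = [B  AB] = [[1, 2], [-1, -2]]
Every column of C is a scalar multiple of column 1 = [1, -1] (multipliers 1, 2), so the columns span a one-dimensional space.
C ≠ 0, hence rank(C) = 1.
rank(C) = 1 < n = 2, so the pair (A, B) is not completely controllable.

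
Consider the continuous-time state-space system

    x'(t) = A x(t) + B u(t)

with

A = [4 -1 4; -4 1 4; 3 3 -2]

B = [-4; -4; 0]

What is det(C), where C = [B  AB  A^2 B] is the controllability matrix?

AB = [[-12], [12], [-24]]
A^2B = [[-156], [-36], [48]]
Controllability matrix C = [B  AB  A^2B] = [[-4, -12, -156], [-4, 12, -36], [0, -24, 48]]
Expanding along the first row, det(C) = (-4)·(12·48 - (-36)·(-24)) - (-12)·((-4)·48 - (-36)·0) + (-156)·((-4)·(-24) - 12·0) = (-4)·(-288) - (-12)·(-192) + (-156)·96 = -16128
Since det(C) ≠ 0, rank(C) = 3 and the system is completely controllable.

-16128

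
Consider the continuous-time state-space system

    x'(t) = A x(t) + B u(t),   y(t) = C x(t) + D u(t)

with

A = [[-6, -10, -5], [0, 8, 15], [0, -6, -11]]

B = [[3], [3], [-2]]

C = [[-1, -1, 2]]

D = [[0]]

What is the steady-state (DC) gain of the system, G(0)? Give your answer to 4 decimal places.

G(0) = C(-A)^{-1}B + D = -C A^{-1} B + D.
det A = -12, so A^{-1} = (1/-12)·adj(A) = [[-1/6, 20/3, 55/6], [0, -11/2, -15/2], [0, 3, 4]]
A^{-1} B = [7/6, -3/2, 1]^T
C A^{-1} B = 7/3
G(0) = D - C A^{-1} B = 0 - (7/3) = -7/3 ≈ -2.3333

-2.3333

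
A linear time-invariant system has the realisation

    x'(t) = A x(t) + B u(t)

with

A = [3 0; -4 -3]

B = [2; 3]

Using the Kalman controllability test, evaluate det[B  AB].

AB = [[6], [-17]]
Controllability matrix C = [B  AB] = [[2, 6], [3, -17]]
det(C) = 2·(-17) - 6·3 = -34 - 18 = -52
Since det(C) ≠ 0, rank(C) = 2 and the system is completely controllable.

-52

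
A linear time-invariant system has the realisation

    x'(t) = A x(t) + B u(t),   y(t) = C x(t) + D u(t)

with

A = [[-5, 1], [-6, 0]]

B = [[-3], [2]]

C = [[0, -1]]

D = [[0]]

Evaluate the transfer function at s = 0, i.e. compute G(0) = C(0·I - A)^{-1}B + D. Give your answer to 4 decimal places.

-4.6667

G(0) = C(-A)^{-1}B + D = -C A^{-1} B + D.
det A = 6, so A^{-1} = (1/6)·adj(A) = [[0, -1/6], [1, -5/6]]
A^{-1} B = [-1/3, -14/3]^T
C A^{-1} B = 14/3
G(0) = D - C A^{-1} B = 0 - (14/3) = -14/3 ≈ -4.6667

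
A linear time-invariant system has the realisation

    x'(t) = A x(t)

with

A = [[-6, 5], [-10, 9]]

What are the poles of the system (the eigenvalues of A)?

-1, 4

det(sI - A) = s^2 - (tr A)s + det A, with tr A = (-6) + 9 = 3 and det A = (-6)·9 - 5·(-10) = -54 - (-50) = -4.
So p(s) = det(sI - A) = s^2 - 3s - 4.
Factor s^2 - 3s - 4: two numbers with sum 3 and product -4 are 4 and -1, so s^2 - 3s - 4 = (s - 4)(s + 1).
Hence p(s) = (s - 4) (s + 1), with roots -1, 4.
At least one eigenvalue has non-negative real part, so the system is not asymptotically stable.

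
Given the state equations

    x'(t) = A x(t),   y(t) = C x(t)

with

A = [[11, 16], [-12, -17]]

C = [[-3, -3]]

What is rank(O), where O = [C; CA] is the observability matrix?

1

CA = [[3, 3]]
Observability matrix O = [C; CA] = [[-3, -3], [3, 3]]
Every row of O is a scalar multiple of row 1 = [-3, -3] (multipliers 1, -1), so the rows span a one-dimensional space.
O ≠ 0, hence rank(O) = 1.
rank(O) = 1 < n = 2, so the pair (A, C) is not completely observable.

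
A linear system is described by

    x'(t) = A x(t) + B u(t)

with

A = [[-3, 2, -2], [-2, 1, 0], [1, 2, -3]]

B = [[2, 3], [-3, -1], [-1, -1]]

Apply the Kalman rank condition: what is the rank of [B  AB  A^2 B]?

AB = [[-10, -9], [-7, -7], [-1, 4]]
A^2B = [[18, 5], [13, 11], [-21, -35]]
Controllability matrix C = [B  AB  A^2B] = [[2, 3, -10, -9, 18, 5], [-3, -1, -7, -7, 13, 11], [-1, -1, -1, 4, -21, -35]]
Take the 3×3 submatrix of C formed by columns 1, 2, 3: [[2, 3, -10], [-3, -1, -7], [-1, -1, -1]]. Its determinant is 2·((-1)·(-1) - (-7)·(-1)) - 3·((-3)·(-1) - (-7)·(-1)) + (-10)·((-3)·(-1) - (-1)·(-1)) = 2·(-6) - 3·(-4) + (-10)·2 = -20 ≠ 0.
So rank(C) ≥ 3; since C has 3 rows, rank(C) = 3.
rank(C) = 3 = n, so the pair (A, B) is completely controllable.

3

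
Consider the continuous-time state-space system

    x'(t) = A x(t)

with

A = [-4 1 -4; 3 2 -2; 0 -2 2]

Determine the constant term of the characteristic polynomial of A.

Expand det(sI - A) for the 3×3 matrix.
p(s) = s^3 - 19s - 18.
(Check: constant term = det(-A) = (-1)^3 det A = -18; coefficient of s^2 = -tr A = 0.)
The constant term is -18.

-18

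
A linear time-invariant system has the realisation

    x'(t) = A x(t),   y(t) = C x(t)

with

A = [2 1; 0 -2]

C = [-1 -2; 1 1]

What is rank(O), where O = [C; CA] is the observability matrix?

CA = [[-2, 3], [2, -1]]
Observability matrix O = [C; CA] = [[-1, -2], [1, 1], [-2, 3], [2, -1]]
Take the 2×2 submatrix of O formed by rows 1, 2: [[-1, -2], [1, 1]]. Its determinant is (-1)·1 - (-2)·1 = -1 - (-2) = 1 ≠ 0.
So rank(O) ≥ 2; since O has 2 columns, rank(O) = 2.
rank(O) = 2 = n, so the pair (A, C) is completely observable.

2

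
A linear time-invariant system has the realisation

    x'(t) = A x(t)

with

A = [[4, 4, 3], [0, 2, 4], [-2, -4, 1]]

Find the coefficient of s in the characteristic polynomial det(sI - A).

36

Expand det(sI - A) for the 3×3 matrix.
p(s) = s^3 - 7s^2 + 36s - 52.
(Check: constant term = det(-A) = (-1)^3 det A = -52; coefficient of s^2 = -tr A = -7.)
The coefficient of s is 36.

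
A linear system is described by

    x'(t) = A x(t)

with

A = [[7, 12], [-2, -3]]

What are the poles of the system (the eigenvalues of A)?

det(sI - A) = s^2 - (tr A)s + det A, with tr A = 7 + (-3) = 4 and det A = 7·(-3) - 12·(-2) = -21 - (-24) = 3.
So p(s) = det(sI - A) = s^2 - 4s + 3.
Factor s^2 - 4s + 3: two numbers with sum 4 and product 3 are 3 and 1, so s^2 - 4s + 3 = (s - 3)(s - 1).
Hence p(s) = (s - 3) (s - 1), with roots 1, 3.
At least one eigenvalue has non-negative real part, so the system is not asymptotically stable.

1, 3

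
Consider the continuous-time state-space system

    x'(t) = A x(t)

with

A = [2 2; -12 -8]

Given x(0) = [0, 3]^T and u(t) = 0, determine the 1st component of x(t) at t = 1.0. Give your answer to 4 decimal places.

det(sI - A) = s^2 - (tr A)s + det A, with tr A = 2 + (-8) = -6 and det A = 2·(-8) - 2·(-12) = -16 - (-24) = 8.
So p(s) = det(sI - A) = s^2 + 6s + 8.
Factor s^2 + 6s + 8: two numbers with sum -6 and product 8 are -2 and -4, so s^2 + 6s + 8 = (s + 2)(s + 4).
Hence p(s) = (s + 2) (s + 4), with roots -4, -2.
The eigenvalues -4, -2 are distinct and real, so A is diagonalisable and x(t) = e^{At} x(0) = V diag(e^{λ_i t}) V^{-1} x(0), where the columns of V are the eigenvectors.
λ = -4: A - (-4)I = [[6, 2], [-12, -4]]. Row 1 gives 6·v1 + 2·v2 = 0, so take v_1 = [-1, 3]^T.
λ = -2: A - (-2)I = [[4, 2], [-12, -6]]. Row 1 gives 4·v1 + 2·v2 = 0, so take v_2 = [1, -2]^T.
V = [v_1 v_2] = [[-1, 1], [3, -2]] has det V = -1, so V^{-1} = adj(V)/det V = [[2, 1], [3, 1]].
Modal coordinates z(0) = V^{-1} x(0): 2·0 + 1·3 = 3; 3·0 + 1·3 = 3; so z(0) = [3, 3]^T.
x_1(t) = Σ_i (v_i)_1 · z_i(0) · e^{λ_i t} (row 1 of V times the modal terms).
x_1(1.0) = (-1)·3·e^{-4·1.0} + 1·3·e^{-2·1.0} = (-3)·0.018316 + 3·0.135335 = 0.3511.

0.3511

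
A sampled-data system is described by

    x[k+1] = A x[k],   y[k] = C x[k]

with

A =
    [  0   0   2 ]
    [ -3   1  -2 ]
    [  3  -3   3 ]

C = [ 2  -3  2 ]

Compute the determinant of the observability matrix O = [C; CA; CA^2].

456

CA = [[15, -9, 16]]
CA^2 = [[75, -57, 96]]
Observability matrix O = [C; CA; CA^2] = [[2, -3, 2], [15, -9, 16], [75, -57, 96]]
Expanding along the first row, det(O) = 2·((-9)·96 - 16·(-57)) - (-3)·(15·96 - 16·75) + 2·(15·(-57) - (-9)·75) = 2·48 - (-3)·240 + 2·(-180) = 456
Since det(O) ≠ 0, rank(O) = 3 and the system is completely observable.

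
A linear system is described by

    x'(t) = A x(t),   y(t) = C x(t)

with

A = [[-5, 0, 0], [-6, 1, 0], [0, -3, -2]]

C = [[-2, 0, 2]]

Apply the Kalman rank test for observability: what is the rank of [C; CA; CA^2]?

CA = [[10, -6, -4]]
CA^2 = [[-14, 6, 8]]
Observability matrix O = [C; CA; CA^2] = [[-2, 0, 2], [10, -6, -4], [-14, 6, 8]]
The columns c1, c2, c3 of O are linearly dependent: c1 + c2 + c3 = 0 (check each entry), so rank(O) ≤ 2.
The 2×2 minor from rows 1, 2, columns 1, 2 is (-2)·(-6) - 0·10 = 12 - 0 = 12 ≠ 0, so rank(O) = 2.
rank(O) = 2 < n = 3, so the pair (A, C) is not completely observable.

2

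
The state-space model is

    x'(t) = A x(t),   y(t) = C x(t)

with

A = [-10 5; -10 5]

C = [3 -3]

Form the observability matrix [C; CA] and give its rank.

CA = [[0, 0]]
Observability matrix O = [C; CA] = [[3, -3], [0, 0]]
Every row of O is a scalar multiple of row 1 = [3, -3] (multipliers 1, 0), so the rows span a one-dimensional space.
O ≠ 0, hence rank(O) = 1.
rank(O) = 1 < n = 2, so the pair (A, C) is not completely observable.

1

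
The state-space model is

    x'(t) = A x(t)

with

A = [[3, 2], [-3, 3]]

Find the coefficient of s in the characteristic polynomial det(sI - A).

-6

For a 2×2 matrix, det(sI - A) = s^2 - (tr A)s + det A.
tr A = 6, det A = 15.
So p(s) = s^2 - 6s + 15.
The coefficient of s is -6.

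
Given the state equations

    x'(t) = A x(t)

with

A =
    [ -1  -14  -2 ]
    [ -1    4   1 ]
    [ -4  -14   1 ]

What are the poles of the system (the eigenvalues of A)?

-3, 3, 4

det(sI - A) = s^3 - (tr A)s^2 + (M11 + M22 + M33)s - det A, where Mii is the 2×2 principal minor of A obtained by deleting row i and column i.
tr A = (-1) + 4 + 1 = 4; M11 = 4·1 - 1·(-14) = 4 - (-14) = 18; M22 = (-1)·1 - (-2)·(-4) = -1 - 8 = -9; M33 = (-1)·4 - (-14)·(-1) = -4 - 14 = -18; sum of minors = -9.
det A = (-1)·(4·1 - 1·(-14)) - (-14)·((-1)·1 - 1·(-4)) + (-2)·((-1)·(-14) - 4·(-4)) = (-1)·18 - (-14)·3 + (-2)·30 = -36.
So p(s) = det(sI - A) = s^3 - 4s^2 - 9s + 36.
Rational-root test: any integer root divides 36. Testing small divisors, s = -3 works: p(-3) = -27 + (-36) + 27 + 36 = 0, so (s + 3) is a factor.
Dividing, p(s) = (s + 3)(s^2 - 7s + 12).
Factor s^2 - 7s + 12: two numbers with sum 7 and product 12 are 4 and 3, so s^2 - 7s + 12 = (s - 4)(s - 3).
Hence p(s) = (s - 4) (s - 3) (s + 3), with roots -3, 3, 4.
At least one eigenvalue has non-negative real part, so the system is not asymptotically stable.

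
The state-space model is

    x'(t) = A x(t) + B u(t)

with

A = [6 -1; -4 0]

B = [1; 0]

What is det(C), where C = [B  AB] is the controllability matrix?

-4

AB = [[6], [-4]]
Controllability matrix C = [B  AB] = [[1, 6], [0, -4]]
det(C) = 1·(-4) - 6·0 = -4 - 0 = -4
Since det(C) ≠ 0, rank(C) = 2 and the system is completely controllable.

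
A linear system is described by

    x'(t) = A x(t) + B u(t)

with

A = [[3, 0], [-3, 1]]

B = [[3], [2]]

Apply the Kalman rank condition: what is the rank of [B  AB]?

AB = [[9], [-7]]
Controllability matrix C = [B  AB] = [[3, 9], [2, -7]]
det(C) = 3·(-7) - 9·2 = -21 - 18 = -39 ≠ 0, so rank(C) = 2.
rank(C) = 2 = n, so the pair (A, B) is completely controllable.

2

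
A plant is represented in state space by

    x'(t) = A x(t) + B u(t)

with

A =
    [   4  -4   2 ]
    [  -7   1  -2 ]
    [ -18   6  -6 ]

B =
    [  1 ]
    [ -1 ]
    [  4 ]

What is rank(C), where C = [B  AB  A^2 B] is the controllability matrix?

2

AB = [[16], [-16], [-48]]
A^2B = [[32], [-32], [-96]]
Controllability matrix C = [B  AB  A^2B] = [[1, 16, 32], [-1, -16, -32], [4, -48, -96]]
The rows r1, r2, r3 of C are linearly dependent: r1 + r2 = 0 (check each entry), so rank(C) ≤ 2.
The 2×2 minor from rows 1, 3, columns 1, 2 is 1·(-48) - 16·4 = -48 - 64 = -112 ≠ 0, so rank(C) = 2.
rank(C) = 2 < n = 3, so the pair (A, B) is not completely controllable.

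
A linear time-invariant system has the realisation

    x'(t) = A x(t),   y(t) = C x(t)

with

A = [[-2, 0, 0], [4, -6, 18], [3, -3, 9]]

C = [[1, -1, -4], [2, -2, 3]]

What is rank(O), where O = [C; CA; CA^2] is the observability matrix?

CA = [[-18, 18, -54], [-3, 3, -9]]
CA^2 = [[-54, 54, -162], [-9, 9, -27]]
Observability matrix O = [C; CA; CA^2] = [[1, -1, -4], [2, -2, 3], [-18, 18, -54], [-3, 3, -9], [-54, 54, -162], [-9, 9, -27]]
The columns c1, c2, c3 of O are linearly dependent: c1 + c2 = 0 (check each entry), so rank(O) ≤ 2.
The 2×2 minor from rows 1, 2, columns 1, 3 is 1·3 - (-4)·2 = 3 - (-8) = 11 ≠ 0, so rank(O) = 2.
rank(O) = 2 < n = 3, so the pair (A, C) is not completely observable.

2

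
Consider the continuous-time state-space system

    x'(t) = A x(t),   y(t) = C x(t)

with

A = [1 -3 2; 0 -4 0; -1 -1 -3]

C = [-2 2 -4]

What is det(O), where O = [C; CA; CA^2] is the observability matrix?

-160

CA = [[2, 2, 8]]
CA^2 = [[-6, -22, -20]]
Observability matrix O = [C; CA; CA^2] = [[-2, 2, -4], [2, 2, 8], [-6, -22, -20]]
Expanding along the first row, det(O) = (-2)·(2·(-20) - 8·(-22)) - 2·(2·(-20) - 8·(-6)) + (-4)·(2·(-22) - 2·(-6)) = (-2)·136 - 2·8 + (-4)·(-32) = -160
Since det(O) ≠ 0, rank(O) = 3 and the system is completely observable.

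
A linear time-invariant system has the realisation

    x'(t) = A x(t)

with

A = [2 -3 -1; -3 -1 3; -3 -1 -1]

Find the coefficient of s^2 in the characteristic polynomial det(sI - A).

0

Expand det(sI - A) for the 3×3 matrix.
p(s) = s^3 - 12s - 44.
(Check: constant term = det(-A) = (-1)^3 det A = -44; coefficient of s^2 = -tr A = 0.)
The coefficient of s^2 is 0.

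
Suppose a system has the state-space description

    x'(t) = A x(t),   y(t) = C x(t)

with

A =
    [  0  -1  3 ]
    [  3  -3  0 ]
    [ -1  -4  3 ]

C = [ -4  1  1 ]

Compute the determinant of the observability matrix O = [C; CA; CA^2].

CA = [[2, -3, -9]]
CA^2 = [[0, 43, -21]]
Observability matrix O = [C; CA; CA^2] = [[-4, 1, 1], [2, -3, -9], [0, 43, -21]]
Expanding along the first row, det(O) = (-4)·((-3)·(-21) - (-9)·43) - 1·(2·(-21) - (-9)·0) + 1·(2·43 - (-3)·0) = (-4)·450 - 1·(-42) + 1·86 = -1672
Since det(O) ≠ 0, rank(O) = 3 and the system is completely observable.

-1672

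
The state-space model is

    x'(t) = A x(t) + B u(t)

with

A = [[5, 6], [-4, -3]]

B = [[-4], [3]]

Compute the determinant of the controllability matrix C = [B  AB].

AB = [[-2], [7]]
Controllability matrix C = [B  AB] = [[-4, -2], [3, 7]]
det(C) = (-4)·7 - (-2)·3 = -28 - (-6) = -22
Since det(C) ≠ 0, rank(C) = 2 and the system is completely controllable.

-22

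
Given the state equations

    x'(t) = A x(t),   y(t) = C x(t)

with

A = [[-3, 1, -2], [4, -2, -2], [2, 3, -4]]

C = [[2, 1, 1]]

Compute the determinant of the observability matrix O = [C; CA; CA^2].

CA = [[0, 3, -10]]
CA^2 = [[-8, -36, 34]]
Observability matrix O = [C; CA; CA^2] = [[2, 1, 1], [0, 3, -10], [-8, -36, 34]]
Expanding along the first row, det(O) = 2·(3·34 - (-10)·(-36)) - 1·(0·34 - (-10)·(-8)) + 1·(0·(-36) - 3·(-8)) = 2·(-258) - 1·(-80) + 1·24 = -412
Since det(O) ≠ 0, rank(O) = 3 and the system is completely observable.

-412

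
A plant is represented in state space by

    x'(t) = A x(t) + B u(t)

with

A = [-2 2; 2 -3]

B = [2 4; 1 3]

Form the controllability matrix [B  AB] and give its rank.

2

AB = [[-2, -2], [1, -1]]
Controllability matrix C = [B  AB] = [[2, 4, -2, -2], [1, 3, 1, -1]]
Take the 2×2 submatrix of C formed by columns 1, 2: [[2, 4], [1, 3]]. Its determinant is 2·3 - 4·1 = 6 - 4 = 2 ≠ 0.
So rank(C) ≥ 2; since C has 2 rows, rank(C) = 2.
rank(C) = 2 = n, so the pair (A, B) is completely controllable.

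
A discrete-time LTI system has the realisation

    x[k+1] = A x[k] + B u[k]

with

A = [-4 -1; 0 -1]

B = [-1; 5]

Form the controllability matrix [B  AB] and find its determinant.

10

AB = [[-1], [-5]]
Controllability matrix C = [B  AB] = [[-1, -1], [5, -5]]
det(C) = (-1)·(-5) - (-1)·5 = 5 - (-5) = 10
Since det(C) ≠ 0, rank(C) = 2 and the system is completely controllable.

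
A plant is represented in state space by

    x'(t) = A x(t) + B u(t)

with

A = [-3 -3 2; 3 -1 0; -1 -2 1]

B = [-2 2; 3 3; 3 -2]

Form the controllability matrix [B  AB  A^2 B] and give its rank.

AB = [[3, -19], [-9, 3], [-1, -10]]
A^2B = [[16, 28], [18, -60], [14, 3]]
Controllability matrix C = [B  AB  A^2B] = [[-2, 2, 3, -19, 16, 28], [3, 3, -9, 3, 18, -60], [3, -2, -1, -10, 14, 3]]
Take the 3×3 submatrix of C formed by columns 1, 2, 3: [[-2, 2, 3], [3, 3, -9], [3, -2, -1]]. Its determinant is (-2)·(3·(-1) - (-9)·(-2)) - 2·(3·(-1) - (-9)·3) + 3·(3·(-2) - 3·3) = (-2)·(-21) - 2·24 + 3·(-15) = -51 ≠ 0.
So rank(C) ≥ 3; since C has 3 rows, rank(C) = 3.
rank(C) = 3 = n, so the pair (A, B) is completely controllable.

3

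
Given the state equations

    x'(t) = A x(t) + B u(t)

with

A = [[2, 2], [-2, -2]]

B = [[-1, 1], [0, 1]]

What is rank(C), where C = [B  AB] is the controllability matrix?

2

AB = [[-2, 4], [2, -4]]
Controllability matrix C = [B  AB] = [[-1, 1, -2, 4], [0, 1, 2, -4]]
Take the 2×2 submatrix of C formed by columns 1, 2: [[-1, 1], [0, 1]]. Its determinant is (-1)·1 - 1·0 = -1 - 0 = -1 ≠ 0.
So rank(C) ≥ 2; since C has 2 rows, rank(C) = 2.
rank(C) = 2 = n, so the pair (A, B) is completely controllable.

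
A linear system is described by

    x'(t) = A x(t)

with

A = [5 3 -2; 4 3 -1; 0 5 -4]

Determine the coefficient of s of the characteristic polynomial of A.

-24

Expand det(sI - A) for the 3×3 matrix.
p(s) = s^3 - 4s^2 - 24s + 27.
(Check: constant term = det(-A) = (-1)^3 det A = 27; coefficient of s^2 = -tr A = -4.)
The coefficient of s is -24.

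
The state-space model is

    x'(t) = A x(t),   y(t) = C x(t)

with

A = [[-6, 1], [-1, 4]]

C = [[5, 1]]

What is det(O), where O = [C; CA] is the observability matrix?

76

CA = [[-31, 9]]
Observability matrix O = [C; CA] = [[5, 1], [-31, 9]]
det(O) = 5·9 - 1·(-31) = 45 - (-31) = 76
Since det(O) ≠ 0, rank(O) = 2 and the system is completely observable.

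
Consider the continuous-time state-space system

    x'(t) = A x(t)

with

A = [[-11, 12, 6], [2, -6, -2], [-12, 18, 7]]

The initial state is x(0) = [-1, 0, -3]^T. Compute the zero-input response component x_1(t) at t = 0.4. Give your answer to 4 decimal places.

-1.1305

det(sI - A) = s^3 - (tr A)s^2 + (M11 + M22 + M33)s - det A, where Mii is the 2×2 principal minor of A obtained by deleting row i and column i.
tr A = (-11) + (-6) + 7 = -10; M11 = (-6)·7 - (-2)·18 = -42 - (-36) = -6; M22 = (-11)·7 - 6·(-12) = -77 - (-72) = -5; M33 = (-11)·(-6) - 12·2 = 66 - 24 = 42; sum of minors = 31.
det A = (-11)·((-6)·7 - (-2)·18) - 12·(2·7 - (-2)·(-12)) + 6·(2·18 - (-6)·(-12)) = (-11)·(-6) - 12·(-10) + 6·(-36) = -30.
So p(s) = det(sI - A) = s^3 + 10s^2 + 31s + 30.
Rational-root test: any integer root divides 30. Testing small divisors, s = -2 works: p(-2) = -8 + 40 + (-62) + 30 = 0, so (s + 2) is a factor.
Dividing, p(s) = (s + 2)(s^2 + 8s + 15).
Factor s^2 + 8s + 15: two numbers with sum -8 and product 15 are -3 and -5, so s^2 + 8s + 15 = (s + 3)(s + 5).
Hence p(s) = (s + 2) (s + 3) (s + 5), with roots -5, -3, -2.
The eigenvalues -5, -3, -2 are distinct and real, so A is diagonalisable and x(t) = e^{At} x(0) = V diag(e^{λ_i t}) V^{-1} x(0), where the columns of V are the eigenvectors.
λ = -5: A - (-5)I = [[-6, 12, 6], [2, -1, -2], [-12, 18, 12]]. v must be orthogonal to every row; (row 1) × (row 2) = [-18, 0, -18], so take v_1 = [1, 0, 1]^T.
λ = -3: A - (-3)I = [[-8, 12, 6], [2, -3, -2], [-12, 18, 10]]. v must be orthogonal to every row; (row 1) × (row 2) = [-6, -4, 0], so take v_2 = [3, 2, 0]^T.
λ = -2: A - (-2)I = [[-9, 12, 6], [2, -4, -2], [-12, 18, 9]]. v must be orthogonal to every row; (row 1) × (row 2) = [0, -6, 12], so take v_3 = [0, 1, -2]^T.
V = [v_1 v_2 v_3] = [[1, 3, 0], [0, 2, 1], [1, 0, -2]] has det V = -1, so V^{-1} = adj(V)/det V = [[4, -6, -3], [-1, 2, 1], [2, -3, -2]].
Modal coordinates z(0) = V^{-1} x(0): 4·(-1) + (-6)·0 + (-3)·(-3) = 5; (-1)·(-1) + 2·0 + 1·(-3) = -2; 2·(-1) + (-3)·0 + (-2)·(-3) = 4; so z(0) = [5, -2, 4]^T.
x_1(t) = Σ_i (v_i)_1 · z_i(0) · e^{λ_i t} (row 1 of V times the modal terms).
x_1(0.4) = 1·5·e^{-5·0.4} + 3·(-2)·e^{-3·0.4} + 0·4·e^{-2·0.4} = 5·0.135335 + (-6)·0.301194 + 0·0.449329 = -1.1305.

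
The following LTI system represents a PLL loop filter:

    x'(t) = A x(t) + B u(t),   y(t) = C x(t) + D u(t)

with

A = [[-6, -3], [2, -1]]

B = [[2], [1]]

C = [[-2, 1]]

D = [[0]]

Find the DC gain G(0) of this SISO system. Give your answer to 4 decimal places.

G(0) = C(-A)^{-1}B + D = -C A^{-1} B + D.
det A = 12, so A^{-1} = (1/12)·adj(A) = [[-1/12, 1/4], [-1/6, -1/2]]
A^{-1} B = [1/12, -5/6]^T
C A^{-1} B = -1
G(0) = D - C A^{-1} B = 0 - (-1) = 1

1.0000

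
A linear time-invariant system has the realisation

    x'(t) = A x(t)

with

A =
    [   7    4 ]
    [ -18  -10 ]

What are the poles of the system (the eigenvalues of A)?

-2, -1

det(sI - A) = s^2 - (tr A)s + det A, with tr A = 7 + (-10) = -3 and det A = 7·(-10) - 4·(-18) = -70 - (-72) = 2.
So p(s) = det(sI - A) = s^2 + 3s + 2.
Factor s^2 + 3s + 2: two numbers with sum -3 and product 2 are -1 and -2, so s^2 + 3s + 2 = (s + 1)(s + 2).
Hence p(s) = (s + 1) (s + 2), with roots -2, -1.
All eigenvalues have negative real part, so the system is asymptotically stable.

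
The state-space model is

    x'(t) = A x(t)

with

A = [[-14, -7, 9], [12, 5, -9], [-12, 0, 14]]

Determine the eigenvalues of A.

det(sI - A) = s^3 - (tr A)s^2 + (M11 + M22 + M33)s - det A, where Mii is the 2×2 principal minor of A obtained by deleting row i and column i.
tr A = (-14) + 5 + 14 = 5; M11 = 5·14 - (-9)·0 = 70 - 0 = 70; M22 = (-14)·14 - 9·(-12) = -196 - (-108) = -88; M33 = (-14)·5 - (-7)·12 = -70 - (-84) = 14; sum of minors = -4.
det A = (-14)·(5·14 - (-9)·0) - (-7)·(12·14 - (-9)·(-12)) + 9·(12·0 - 5·(-12)) = (-14)·70 - (-7)·60 + 9·60 = -20.
So p(s) = det(sI - A) = s^3 - 5s^2 - 4s + 20.
Rational-root test: any integer root divides 20. Testing small divisors, s = -2 works: p(-2) = -8 + (-20) + 8 + 20 = 0, so (s + 2) is a factor.
Dividing, p(s) = (s + 2)(s^2 - 7s + 10).
Factor s^2 - 7s + 10: two numbers with sum 7 and product 10 are 5 and 2, so s^2 - 7s + 10 = (s - 5)(s - 2).
Hence p(s) = (s - 5) (s - 2) (s + 2), with roots -2, 2, 5.
At least one eigenvalue has non-negative real part, so the system is not asymptotically stable.

-2, 2, 5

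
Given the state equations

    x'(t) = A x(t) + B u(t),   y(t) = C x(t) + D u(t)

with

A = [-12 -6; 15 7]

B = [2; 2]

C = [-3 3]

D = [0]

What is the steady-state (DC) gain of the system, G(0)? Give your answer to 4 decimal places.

40.0000

G(0) = C(-A)^{-1}B + D = -C A^{-1} B + D.
det A = 6, so A^{-1} = (1/6)·adj(A) = [[7/6, 1], [-5/2, -2]]
A^{-1} B = [13/3, -9]^T
C A^{-1} B = -40
G(0) = D - C A^{-1} B = 0 - (-40) = 40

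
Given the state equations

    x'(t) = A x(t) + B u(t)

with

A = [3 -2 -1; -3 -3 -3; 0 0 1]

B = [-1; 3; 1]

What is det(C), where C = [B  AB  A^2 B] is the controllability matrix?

AB = [[-10], [-9], [1]]
A^2B = [[-13], [54], [1]]
Controllability matrix C = [B  AB  A^2B] = [[-1, -10, -13], [3, -9, 54], [1, 1, 1]]
Expanding along the first row, det(C) = (-1)·((-9)·1 - 54·1) - (-10)·(3·1 - 54·1) + (-13)·(3·1 - (-9)·1) = (-1)·(-63) - (-10)·(-51) + (-13)·12 = -603
Since det(C) ≠ 0, rank(C) = 3 and the system is completely controllable.

-603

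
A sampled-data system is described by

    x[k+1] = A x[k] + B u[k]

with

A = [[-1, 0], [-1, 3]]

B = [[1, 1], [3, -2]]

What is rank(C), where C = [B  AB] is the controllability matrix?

2

AB = [[-1, -1], [8, -7]]
Controllability matrix C = [B  AB] = [[1, 1, -1, -1], [3, -2, 8, -7]]
Take the 2×2 submatrix of C formed by columns 1, 2: [[1, 1], [3, -2]]. Its determinant is 1·(-2) - 1·3 = -2 - 3 = -5 ≠ 0.
So rank(C) ≥ 2; since C has 2 rows, rank(C) = 2.
rank(C) = 2 = n, so the pair (A, B) is completely controllable.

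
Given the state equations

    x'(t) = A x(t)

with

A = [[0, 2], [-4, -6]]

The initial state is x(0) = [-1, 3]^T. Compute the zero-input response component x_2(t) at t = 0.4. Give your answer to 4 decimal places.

0.3583

det(sI - A) = s^2 - (tr A)s + det A, with tr A = 0 + (-6) = -6 and det A = 0·(-6) - 2·(-4) = 0 - (-8) = 8.
So p(s) = det(sI - A) = s^2 + 6s + 8.
Factor s^2 + 6s + 8: two numbers with sum -6 and product 8 are -2 and -4, so s^2 + 6s + 8 = (s + 2)(s + 4).
Hence p(s) = (s + 2) (s + 4), with roots -4, -2.
The eigenvalues -4, -2 are distinct and real, so A is diagonalisable and x(t) = e^{At} x(0) = V diag(e^{λ_i t}) V^{-1} x(0), where the columns of V are the eigenvectors.
λ = -4: A - (-4)I = [[4, 2], [-4, -2]]. Row 1 gives 4·v1 + 2·v2 = 0, so take v_1 = [-1, 2]^T.
λ = -2: A - (-2)I = [[2, 2], [-4, -4]]. Row 1 gives 2·v1 + 2·v2 = 0, so take v_2 = [-1, 1]^T.
V = [v_1 v_2] = [[-1, -1], [2, 1]] has det V = 1, so V^{-1} = adj(V)/det V = [[1, 1], [-2, -1]].
Modal coordinates z(0) = V^{-1} x(0): 1·(-1) + 1·3 = 2; (-2)·(-1) + (-1)·3 = -1; so z(0) = [2, -1]^T.
x_2(t) = Σ_i (v_i)_2 · z_i(0) · e^{λ_i t} (row 2 of V times the modal terms).
x_2(0.4) = 2·2·e^{-4·0.4} + 1·(-1)·e^{-2·0.4} = 4·0.201897 + (-1)·0.449329 = 0.3583.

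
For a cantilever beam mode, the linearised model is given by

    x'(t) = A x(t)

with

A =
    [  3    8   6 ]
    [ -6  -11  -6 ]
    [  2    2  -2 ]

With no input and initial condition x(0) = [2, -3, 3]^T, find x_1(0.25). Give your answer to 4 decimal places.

det(sI - A) = s^3 - (tr A)s^2 + (M11 + M22 + M33)s - det A, where Mii is the 2×2 principal minor of A obtained by deleting row i and column i.
tr A = 3 + (-11) + (-2) = -10; M11 = (-11)·(-2) - (-6)·2 = 22 - (-12) = 34; M22 = 3·(-2) - 6·2 = -6 - 12 = -18; M33 = 3·(-11) - 8·(-6) = -33 - (-48) = 15; sum of minors = 31.
det A = 3·((-11)·(-2) - (-6)·2) - 8·((-6)·(-2) - (-6)·2) + 6·((-6)·2 - (-11)·2) = 3·34 - 8·24 + 6·10 = -30.
So p(s) = det(sI - A) = s^3 + 10s^2 + 31s + 30.
Rational-root test: any integer root divides 30. Testing small divisors, s = -2 works: p(-2) = -8 + 40 + (-62) + 30 = 0, so (s + 2) is a factor.
Dividing, p(s) = (s + 2)(s^2 + 8s + 15).
Factor s^2 + 8s + 15: two numbers with sum -8 and product 15 are -3 and -5, so s^2 + 8s + 15 = (s + 3)(s + 5).
Hence p(s) = (s + 2) (s + 3) (s + 5), with roots -5, -3, -2.
The eigenvalues -5, -3, -2 are distinct and real, so A is diagonalisable and x(t) = e^{At} x(0) = V diag(e^{λ_i t}) V^{-1} x(0), where the columns of V are the eigenvectors.
λ = -5: A - (-5)I = [[8, 8, 6], [-6, -6, -6], [2, 2, 3]]. v must be orthogonal to every row; (row 1) × (row 2) = [-12, 12, 0], so take v_1 = [-1, 1, 0]^T.
λ = -3: A - (-3)I = [[6, 8, 6], [-6, -8, -6], [2, 2, 1]]. v must be orthogonal to every row; (row 1) × (row 3) = [-4, 6, -4], so take v_2 = [2, -3, 2]^T.
λ = -2: A - (-2)I = [[5, 8, 6], [-6, -9, -6], [2, 2, 0]]. v must be orthogonal to every row; (row 1) × (row 2) = [6, -6, 3], so take v_3 = [2, -2, 1]^T.
V = [v_1 v_2 v_3] = [[-1, 2, 2], [1, -3, -2], [0, 2, 1]] has det V = 1, so V^{-1} = adj(V)/det V = [[1, 2, 2], [-1, -1, 0], [2, 2, 1]].
Modal coordinates z(0) = V^{-1} x(0): 1·2 + 2·(-3) + 2·3 = 2; (-1)·2 + (-1)·(-3) + 0·3 = 1; 2·2 + 2·(-3) + 1·3 = 1; so z(0) = [2, 1, 1]^T.
x_1(t) = Σ_i (v_i)_1 · z_i(0) · e^{λ_i t} (row 1 of V times the modal terms).
x_1(0.25) = (-1)·2·e^{-5·0.25} + 2·1·e^{-3·0.25} + 2·1·e^{-2·0.25} = (-2)·0.286505 + 2·0.472367 + 2·0.606531 = 1.5848.

1.5848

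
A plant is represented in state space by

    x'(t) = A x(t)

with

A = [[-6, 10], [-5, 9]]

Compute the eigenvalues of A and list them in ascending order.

-1, 4

det(sI - A) = s^2 - (tr A)s + det A, with tr A = (-6) + 9 = 3 and det A = (-6)·9 - 10·(-5) = -54 - (-50) = -4.
So p(s) = det(sI - A) = s^2 - 3s - 4.
Factor s^2 - 3s - 4: two numbers with sum 3 and product -4 are 4 and -1, so s^2 - 3s - 4 = (s - 4)(s + 1).
Hence p(s) = (s - 4) (s + 1), with roots -1, 4.
At least one eigenvalue has non-negative real part, so the system is not asymptotically stable.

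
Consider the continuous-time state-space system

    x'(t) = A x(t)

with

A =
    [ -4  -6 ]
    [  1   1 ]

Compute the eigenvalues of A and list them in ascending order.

-2, -1

det(sI - A) = s^2 - (tr A)s + det A, with tr A = (-4) + 1 = -3 and det A = (-4)·1 - (-6)·1 = -4 - (-6) = 2.
So p(s) = det(sI - A) = s^2 + 3s + 2.
Factor s^2 + 3s + 2: two numbers with sum -3 and product 2 are -1 and -2, so s^2 + 3s + 2 = (s + 1)(s + 2).
Hence p(s) = (s + 1) (s + 2), with roots -2, -1.
All eigenvalues have negative real part, so the system is asymptotically stable.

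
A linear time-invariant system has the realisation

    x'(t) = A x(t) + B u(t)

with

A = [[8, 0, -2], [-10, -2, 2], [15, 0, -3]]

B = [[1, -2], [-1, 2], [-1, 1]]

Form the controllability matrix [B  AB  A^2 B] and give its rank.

2

AB = [[10, -18], [-10, 18], [18, -33]]
A^2B = [[44, -78], [-44, 78], [96, -171]]
Controllability matrix C = [B  AB  A^2B] = [[1, -2, 10, -18, 44, -78], [-1, 2, -10, 18, -44, 78], [-1, 1, 18, -33, 96, -171]]
The rows r1, r2, r3 of C are linearly dependent: r1 + r2 = 0 (check each entry), so rank(C) ≤ 2.
The 2×2 minor from rows 1, 3, columns 1, 2 is 1·1 - (-2)·(-1) = 1 - 2 = -1 ≠ 0, so rank(C) = 2.
rank(C) = 2 < n = 3, so the pair (A, B) is not completely controllable.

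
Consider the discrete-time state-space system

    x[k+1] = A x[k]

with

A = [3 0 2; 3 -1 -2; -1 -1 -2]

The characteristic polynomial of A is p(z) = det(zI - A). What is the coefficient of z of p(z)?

-7

Expand det(zI - A) for the 3×3 matrix.
p(z) = z^3 - 7z + 8.
(Check: constant term = det(-A) = (-1)^3 det A = 8; coefficient of z^2 = -tr A = 0.)
The coefficient of z is -7.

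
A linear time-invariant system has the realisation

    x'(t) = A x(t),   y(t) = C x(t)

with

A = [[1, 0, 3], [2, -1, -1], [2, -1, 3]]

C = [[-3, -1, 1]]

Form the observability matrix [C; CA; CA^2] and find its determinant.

-83

CA = [[-3, 0, -5]]
CA^2 = [[-13, 5, -24]]
Observability matrix O = [C; CA; CA^2] = [[-3, -1, 1], [-3, 0, -5], [-13, 5, -24]]
Expanding along the first row, det(O) = (-3)·(0·(-24) - (-5)·5) - (-1)·((-3)·(-24) - (-5)·(-13)) + 1·((-3)·5 - 0·(-13)) = (-3)·25 - (-1)·7 + 1·(-15) = -83
Since det(O) ≠ 0, rank(O) = 3 and the system is completely observable.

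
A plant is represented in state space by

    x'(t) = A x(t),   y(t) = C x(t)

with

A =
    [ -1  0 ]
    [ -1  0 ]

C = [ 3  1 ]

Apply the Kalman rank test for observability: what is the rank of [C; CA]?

CA = [[-4, 0]]
Observability matrix O = [C; CA] = [[3, 1], [-4, 0]]
det(O) = 3·0 - 1·(-4) = 0 - (-4) = 4 ≠ 0, so rank(O) = 2.
rank(O) = 2 = n, so the pair (A, C) is completely observable.

2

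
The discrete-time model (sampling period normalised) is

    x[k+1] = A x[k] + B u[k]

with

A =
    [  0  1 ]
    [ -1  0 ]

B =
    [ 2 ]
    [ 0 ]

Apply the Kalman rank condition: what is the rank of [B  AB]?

2

AB = [[0], [-2]]
Controllability matrix C = [B  AB] = [[2, 0], [0, -2]]
det(C) = 2·(-2) - 0·0 = -4 - 0 = -4 ≠ 0, so rank(C) = 2.
rank(C) = 2 = n, so the pair (A, B) is completely controllable.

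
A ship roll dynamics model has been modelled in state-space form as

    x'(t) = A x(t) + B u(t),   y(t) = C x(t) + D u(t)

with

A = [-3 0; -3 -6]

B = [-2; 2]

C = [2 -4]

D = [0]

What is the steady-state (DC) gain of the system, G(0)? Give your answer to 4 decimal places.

-4.0000

G(0) = C(-A)^{-1}B + D = -C A^{-1} B + D.
det A = 18, so A^{-1} = (1/18)·adj(A) = [[-1/3, 0], [1/6, -1/6]]
A^{-1} B = [2/3, -2/3]^T
C A^{-1} B = 4
G(0) = D - C A^{-1} B = 0 - (4) = -4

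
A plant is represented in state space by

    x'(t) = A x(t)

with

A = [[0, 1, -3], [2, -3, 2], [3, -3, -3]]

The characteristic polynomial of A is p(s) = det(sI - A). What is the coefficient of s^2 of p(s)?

Expand det(sI - A) for the 3×3 matrix.
p(s) = s^3 + 6s^2 + 22s - 3.
(Check: constant term = det(-A) = (-1)^3 det A = -3; coefficient of s^2 = -tr A = 6.)
The coefficient of s^2 is 6.

6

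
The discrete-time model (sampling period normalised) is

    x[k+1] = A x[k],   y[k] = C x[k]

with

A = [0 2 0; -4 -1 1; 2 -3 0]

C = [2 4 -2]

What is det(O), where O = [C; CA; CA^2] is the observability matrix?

CA = [[-20, 6, 4]]
CA^2 = [[-16, -58, 6]]
Observability matrix O = [C; CA; CA^2] = [[2, 4, -2], [-20, 6, 4], [-16, -58, 6]]
Expanding along the first row, det(O) = 2·(6·6 - 4·(-58)) - 4·((-20)·6 - 4·(-16)) + (-2)·((-20)·(-58) - 6·(-16)) = 2·268 - 4·(-56) + (-2)·1256 = -1752
Since det(O) ≠ 0, rank(O) = 3 and the system is completely observable.

-1752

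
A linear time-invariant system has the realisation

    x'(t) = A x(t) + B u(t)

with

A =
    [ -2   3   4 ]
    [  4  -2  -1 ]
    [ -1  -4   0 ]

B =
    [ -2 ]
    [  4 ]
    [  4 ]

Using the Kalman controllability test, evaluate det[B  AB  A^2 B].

9656

AB = [[32], [-20], [-14]]
A^2B = [[-180], [182], [48]]
Controllability matrix C = [B  AB  A^2B] = [[-2, 32, -180], [4, -20, 182], [4, -14, 48]]
Expanding along the first row, det(C) = (-2)·((-20)·48 - 182·(-14)) - 32·(4·48 - 182·4) + (-180)·(4·(-14) - (-20)·4) = (-2)·1588 - 32·(-536) + (-180)·24 = 9656
Since det(C) ≠ 0, rank(C) = 3 and the system is completely controllable.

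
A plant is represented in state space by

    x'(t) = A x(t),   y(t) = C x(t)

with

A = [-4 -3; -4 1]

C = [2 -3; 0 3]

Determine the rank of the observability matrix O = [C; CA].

CA = [[4, -9], [-12, 3]]
Observability matrix O = [C; CA] = [[2, -3], [0, 3], [4, -9], [-12, 3]]
Take the 2×2 submatrix of O formed by rows 1, 2: [[2, -3], [0, 3]]. Its determinant is 2·3 - (-3)·0 = 6 - 0 = 6 ≠ 0.
So rank(O) ≥ 2; since O has 2 columns, rank(O) = 2.
rank(O) = 2 = n, so the pair (A, C) is completely observable.

2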